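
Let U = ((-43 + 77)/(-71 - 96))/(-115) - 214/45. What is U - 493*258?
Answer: -21985668598/172845 ≈ -1.2720e+5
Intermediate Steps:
U = -821668/172845 (U = (34/(-167))*(-1/115) - 214*1/45 = (34*(-1/167))*(-1/115) - 214/45 = -34/167*(-1/115) - 214/45 = 34/19205 - 214/45 = -821668/172845 ≈ -4.7538)
U - 493*258 = -821668/172845 - 493*258 = -821668/172845 - 127194 = -21985668598/172845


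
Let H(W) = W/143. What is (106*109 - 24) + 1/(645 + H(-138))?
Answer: 1061878553/92097 ≈ 11530.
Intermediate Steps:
H(W) = W/143 (H(W) = W*(1/143) = W/143)
(106*109 - 24) + 1/(645 + H(-138)) = (106*109 - 24) + 1/(645 + (1/143)*(-138)) = (11554 - 24) + 1/(645 - 138/143) = 11530 + 1/(92097/143) = 11530 + 143/92097 = 1061878553/92097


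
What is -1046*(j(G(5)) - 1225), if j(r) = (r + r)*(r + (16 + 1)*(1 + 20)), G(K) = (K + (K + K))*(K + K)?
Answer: -157815250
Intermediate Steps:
G(K) = 6*K**2 (G(K) = (K + 2*K)*(2*K) = (3*K)*(2*K) = 6*K**2)
j(r) = 2*r*(357 + r) (j(r) = (2*r)*(r + 17*21) = (2*r)*(r + 357) = (2*r)*(357 + r) = 2*r*(357 + r))
-1046*(j(G(5)) - 1225) = -1046*(2*(6*5**2)*(357 + 6*5**2) - 1225) = -1046*(2*(6*25)*(357 + 6*25) - 1225) = -1046*(2*150*(357 + 150) - 1225) = -1046*(2*150*507 - 1225) = -1046*(152100 - 1225) = -1046*150875 = -157815250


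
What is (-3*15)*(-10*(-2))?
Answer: -900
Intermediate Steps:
(-3*15)*(-10*(-2)) = -45*20 = -900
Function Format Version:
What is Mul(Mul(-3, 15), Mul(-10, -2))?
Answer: -900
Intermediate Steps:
Mul(Mul(-3, 15), Mul(-10, -2)) = Mul(-45, 20) = -900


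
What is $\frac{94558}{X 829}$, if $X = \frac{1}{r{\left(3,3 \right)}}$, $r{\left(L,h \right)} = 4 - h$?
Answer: $\frac{94558}{829} \approx 114.06$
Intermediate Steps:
$X = 1$ ($X = \frac{1}{4 - 3} = 1^{-1} = 1$)
$\frac{94558}{X 829} = \frac{94558}{1 \cdot 829} = \frac{94558}{829}$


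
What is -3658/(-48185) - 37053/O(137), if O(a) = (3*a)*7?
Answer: -591624913/46209415 ≈ -12.803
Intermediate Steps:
O(a) = 21*a
-3658/(-48185) - 37053/O(137) = -3658/(-48185) - 37053/(21*137) = -3658*(-1/48185) - 37053/2877 = 3658/48185 - 37053*1/2877 = 3658/48185 - 12351/959 = -591624913/46209415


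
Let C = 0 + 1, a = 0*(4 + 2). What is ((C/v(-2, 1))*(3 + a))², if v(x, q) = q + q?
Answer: 9/4 ≈ 2.2500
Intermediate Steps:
a = 0 (a = 0*6 = 0)
C = 1
v(x, q) = 2*q
((C/v(-2, 1))*(3 + a))² = ((1/(2*1))*(3 + 0))² = ((1/2)*3)² = ((1*(½))*3)² = ((½)*3)² = (3/2)² = 9/4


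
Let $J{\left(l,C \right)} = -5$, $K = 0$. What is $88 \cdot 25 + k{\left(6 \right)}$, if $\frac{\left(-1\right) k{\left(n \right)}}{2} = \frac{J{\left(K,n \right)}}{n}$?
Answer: $\frac{6605}{3} \approx 2201.7$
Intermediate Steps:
$k{\left(n \right)} = \frac{10}{n}$ ($k{\left(n \right)} = - 2 \left(- \frac{5}{n}\right) = \frac{10}{n}$)
$88 \cdot 25 + k{\left(6 \right)} = 88 \cdot 25 + \frac{10}{6} = 2200 + 10 \cdot \frac{1}{6} = 2200 + \frac{5}{3} = \frac{6605}{3}$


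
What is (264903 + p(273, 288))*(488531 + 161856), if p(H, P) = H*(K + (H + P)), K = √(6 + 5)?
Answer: 271898187672 + 177555651*√11 ≈ 2.7249e+11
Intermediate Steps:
K = √11 ≈ 3.3166
p(H, P) = H*(H + P + √11) (p(H, P) = H*(√11 + (H + P)) = H*(H + P + √11))
(264903 + p(273, 288))*(488531 + 161856) = (264903 + 273*(273 + 288 + √11))*(488531 + 161856) = (264903 + 273*(561 + √11))*650387 = (264903 + (153153 + 273*√11))*650387 = (418056 + 273*√11)*650387 = 271898187672 + 177555651*√11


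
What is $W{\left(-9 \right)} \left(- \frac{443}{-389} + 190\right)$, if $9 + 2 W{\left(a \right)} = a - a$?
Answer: $- \frac{669177}{778} \approx -860.13$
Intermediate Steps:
$W{\left(a \right)} = - \frac{9}{2}$ ($W{\left(a \right)} = - \frac{9}{2} + \frac{a - a}{2} = - \frac{9}{2} + \frac{1}{2} \cdot 0 = - \frac{9}{2} + 0 = - \frac{9}{2}$)
$W{\left(-9 \right)} \left(- \frac{443}{-389} + 190\right) = - \frac{9 \left(- \frac{443}{-389} + 190\right)}{2} = - \frac{9 \left(\left(-443\right) \left(- \frac{1}{389}\right) + 190\right)}{2} = - \frac{9 \left(\frac{443}{389} + 190\right)}{2} = \left(- \frac{9}{2}\right) \frac{74353}{389} = - \frac{669177}{778}$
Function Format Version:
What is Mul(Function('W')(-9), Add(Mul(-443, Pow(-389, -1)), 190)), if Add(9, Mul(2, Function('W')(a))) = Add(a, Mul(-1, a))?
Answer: Rational(-669177, 778) ≈ -860.13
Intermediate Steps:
Function('W')(a) = Rational(-9, 2) (Function('W')(a) = Add(Rational(-9, 2), Mul(Rational(1, 2), Add(a, Mul(-1, a)))) = Add(Rational(-9, 2), Mul(Rational(1, 2), 0)) = Add(Rational(-9, 2), 0) = Rational(-9, 2))
Mul(Function('W')(-9), Add(Mul(-443, Pow(-389, -1)), 190)) = Mul(Rational(-9, 2), Add(Mul(-443, Pow(-389, -1)), 190)) = Mul(Rational(-9, 2), Add(Mul(-443, Rational(-1, 389)), 190)) = Mul(Rational(-9, 2), Add(Rational(443, 389), 190)) = Mul(Rational(-9, 2), Rational(74353, 389)) = Rational(-669177, 778)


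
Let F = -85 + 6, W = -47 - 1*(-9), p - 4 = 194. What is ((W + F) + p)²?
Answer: 6561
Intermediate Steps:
p = 198 (p = 4 + 194 = 198)
W = -38 (W = -47 + 9 = -38)
F = -79
((W + F) + p)² = ((-38 - 79) + 198)² = (-117 + 198)² = 81² = 6561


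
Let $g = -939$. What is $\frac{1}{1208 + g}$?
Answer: $\frac{1}{269} \approx 0.0037175$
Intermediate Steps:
$\frac{1}{1208 + g} = \frac{1}{1208 - 939} = \frac{1}{269}$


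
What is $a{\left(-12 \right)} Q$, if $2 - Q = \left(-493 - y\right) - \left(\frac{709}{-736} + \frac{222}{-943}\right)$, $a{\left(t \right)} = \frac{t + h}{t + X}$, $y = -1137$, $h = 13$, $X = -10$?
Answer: $\frac{19409165}{663872} \approx 29.236$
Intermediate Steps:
$a{\left(t \right)} = \frac{13 + t}{-10 + t}$ ($a{\left(t \right)} = \frac{t + 13}{t - 10} = \frac{13 + t}{-10 + t}$)
$Q = - \frac{19409165}{30176}$ ($Q = 2 - \left(\left(-493 - -1137\right) - \left(\frac{709}{-736} + \frac{222}{-943}\right)\right) = 2 - \left(\left(-493 + 1137\right) - \left(709 \left(- \frac{1}{736}\right) + 222 \left(- \frac{1}{943}\right)\right)\right) = 2 - \left(644 - \left(- \frac{709}{736} - \frac{222}{943}\right)\right) = 2 - \left(644 - - \frac{36173}{30176}\right) = 2 - \left(644 + \frac{36173}{30176}\right) = 2 - \frac{19469517}{30176} = - \frac{19409165}{30176} \approx -643.2$)
$a{\left(-12 \right)} Q = \frac{13 - 12}{-10 - 12} \left(- \frac{19409165}{30176}\right) = \frac{1}{-22} \cdot 1 \left(- \frac{19409165}{30176}\right) = \left(- \frac{1}{22}\right) 1 \left(- \frac{19409165}{30176}\right) = \left(- \frac{1}{22}\right) \left(- \frac{19409165}{30176}\right) = \frac{19409165}{663872}$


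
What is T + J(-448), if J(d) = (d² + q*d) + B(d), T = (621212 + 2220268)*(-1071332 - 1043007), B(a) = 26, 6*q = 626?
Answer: -18023555483194/3 ≈ -6.0079e+12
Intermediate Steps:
q = 313/3 (q = (⅙)*626 = 313/3 ≈ 104.33)
T = -6007851981720 (T = 2841480*(-2114339) = -6007851981720)
J(d) = 26 + d² + 313*d/3 (J(d) = (d² + 313*d/3) + 26 = 26 + d² + 313*d/3)
T + J(-448) = -6007851981720 + (26 + (-448)² + (313/3)*(-448)) = -6007851981720 + (26 + 200704 - 140224/3) = -6007851981720 + 461966/3 = -18023555483194/3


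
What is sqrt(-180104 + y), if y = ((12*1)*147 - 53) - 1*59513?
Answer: 3*I*sqrt(26434) ≈ 487.76*I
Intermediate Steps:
y = -57802 (y = (12*147 - 53) - 59513 = (1764 - 53) - 59513 = 1711 - 59513 = -57802)
sqrt(-180104 + y) = sqrt(-180104 - 57802) = sqrt(-237906) = 3*I*sqrt(26434)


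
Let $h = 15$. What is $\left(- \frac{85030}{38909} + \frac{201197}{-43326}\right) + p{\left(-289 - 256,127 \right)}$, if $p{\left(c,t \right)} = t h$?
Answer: $\frac{3199882007417}{1685771334} \approx 1898.2$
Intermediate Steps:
$p{\left(c,t \right)} = 15 t$ ($p{\left(c,t \right)} = t 15 = 15 t$)
$\left(- \frac{85030}{38909} + \frac{201197}{-43326}\right) + p{\left(-289 - 256,127 \right)} = \left(- \frac{85030}{38909} + \frac{201197}{-43326}\right) + 15 \cdot 127 = \left(\left(-85030\right) \frac{1}{38909} + 201197 \left(- \frac{1}{43326}\right)\right) + 1905 = \left(- \frac{85030}{38909} - \frac{201197}{43326}\right) + 1905 = - \frac{11512383853}{1685771334} + 1905 = \frac{3199882007417}{1685771334}$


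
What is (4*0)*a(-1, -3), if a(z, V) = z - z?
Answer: 0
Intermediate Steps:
a(z, V) = 0
(4*0)*a(-1, -3) = (4*0)*0 = 0*0 = 0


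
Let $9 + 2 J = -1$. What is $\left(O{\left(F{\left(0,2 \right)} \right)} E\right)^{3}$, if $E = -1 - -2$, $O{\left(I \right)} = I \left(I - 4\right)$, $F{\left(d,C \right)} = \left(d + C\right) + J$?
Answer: $9261$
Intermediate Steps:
$J = -5$ ($J = - \frac{9}{2} + \frac{1}{2} \left(-1\right) = - \frac{9}{2} - \frac{1}{2} = -5$)
$F{\left(d,C \right)} = -5 + C + d$ ($F{\left(d,C \right)} = \left(d + C\right) - 5 = \left(C + d\right) - 5 = -5 + C + d$)
$O{\left(I \right)} = I \left(-4 + I\right)$
$E = 1$ ($E = -1 + 2 = 1$)
$\left(O{\left(F{\left(0,2 \right)} \right)} E\right)^{3} = \left(\left(-5 + 2 + 0\right) \left(-4 + \left(-5 + 2 + 0\right)\right) 1\right)^{3} = \left(- 3 \left(-4 - 3\right) 1\right)^{3} = \left(\left(-3\right) \left(-7\right) 1\right)^{3} = \left(21 \cdot 1\right)^{3} = 21^{3} = 9261$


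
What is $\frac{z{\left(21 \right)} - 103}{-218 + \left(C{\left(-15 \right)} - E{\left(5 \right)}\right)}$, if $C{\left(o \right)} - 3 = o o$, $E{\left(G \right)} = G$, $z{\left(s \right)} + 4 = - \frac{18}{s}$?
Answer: $- \frac{151}{7} \approx -21.571$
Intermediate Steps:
$z{\left(s \right)} = -4 - \frac{18}{s}$
$C{\left(o \right)} = 3 + o^{2}$ ($C{\left(o \right)} = 3 + o o = 3 + o^{2}$)
$\frac{z{\left(21 \right)} - 103}{-218 + \left(C{\left(-15 \right)} - E{\left(5 \right)}\right)} = \frac{\left(-4 - \frac{18}{21}\right) - 103}{-218 + \left(\left(3 + \left(-15\right)^{2}\right) - 5\right)} = \frac{\left(-4 - \frac{6}{7}\right) - 103}{-218 + \left(\left(3 + 225\right) - 5\right)} = \frac{\left(-4 - \frac{6}{7}\right) - 103}{-218 + \left(228 - 5\right)} = \frac{- \frac{34}{7} - 103}{-218 + 223} = - \frac{755}{7 \cdot 5} = \left(- \frac{755}{7}\right) \frac{1}{5} = - \frac{151}{7}$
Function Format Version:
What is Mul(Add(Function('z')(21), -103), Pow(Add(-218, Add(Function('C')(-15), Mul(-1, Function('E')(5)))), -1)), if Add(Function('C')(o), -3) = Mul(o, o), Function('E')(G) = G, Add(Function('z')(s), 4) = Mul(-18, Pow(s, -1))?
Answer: Rational(-151, 7) ≈ -21.571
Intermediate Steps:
Function('z')(s) = Add(-4, Mul(-18, Pow(s, -1)))
Function('C')(o) = Add(3, Pow(o, 2)) (Function('C')(o) = Add(3, Mul(o, o)) = Add(3, Pow(o, 2)))
Mul(Add(Function('z')(21), -103), Pow(Add(-218, Add(Function('C')(-15), Mul(-1, Function('E')(5)))), -1)) = Mul(Add(Add(-4, Mul(-18, Pow(21, -1))), -103), Pow(Add(-218, Add(Add(3, Pow(-15, 2)), Mul(-1, 5))), -1)) = Mul(Add(Add(-4, Mul(-18, Rational(1, 21))), -103), Pow(Add(-218, Add(Add(3, 225), -5)), -1)) = Mul(Add(Add(-4, Rational(-6, 7)), -103), Pow(Add(-218, Add(228, -5)), -1)) = Mul(Add(Rational(-34, 7), -103), Pow(Add(-218, 223), -1)) = Mul(Rational(-755, 7), Pow(5, -1)) = Mul(Rational(-755, 7), Rational(1, 5)) = Rational(-151, 7)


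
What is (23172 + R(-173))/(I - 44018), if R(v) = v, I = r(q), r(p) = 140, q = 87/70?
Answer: -22999/43878 ≈ -0.52416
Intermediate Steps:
q = 87/70 (q = 87*(1/70) = 87/70 ≈ 1.2429)
I = 140
(23172 + R(-173))/(I - 44018) = (23172 - 173)/(140 - 44018) = 22999/(-43878) = 22999*(-1/43878) = -22999/43878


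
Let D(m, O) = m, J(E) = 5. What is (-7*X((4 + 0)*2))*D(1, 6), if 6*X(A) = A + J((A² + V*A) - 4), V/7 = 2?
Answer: -91/6 ≈ -15.167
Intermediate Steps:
V = 14 (V = 7*2 = 14)
X(A) = ⅚ + A/6 (X(A) = (A + 5)/6 = (5 + A)/6 = ⅚ + A/6)
(-7*X((4 + 0)*2))*D(1, 6) = -7*(⅚ + ((4 + 0)*2)/6)*1 = -7*(⅚ + (4*2)/6)*1 = -7*(⅚ + (⅙)*8)*1 = -7*(⅚ + 4/3)*1 = -7*13/6*1 = -91/6*1 = -91/6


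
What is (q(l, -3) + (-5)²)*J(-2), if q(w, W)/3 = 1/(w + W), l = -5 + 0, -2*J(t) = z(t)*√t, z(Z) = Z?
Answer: 197*I*√2/8 ≈ 34.825*I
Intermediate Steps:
J(t) = -t^(3/2)/2 (J(t) = -t*√t/2 = -t^(3/2)/2)
l = -5
q(w, W) = 3/(W + w) (q(w, W) = 3/(w + W) = 3/(W + w))
(q(l, -3) + (-5)²)*J(-2) = (3/(-3 - 5) + (-5)²)*(-(-1)*I*√2) = (3/(-8) + 25)*(-(-1)*I*√2) = (3*(-⅛) + 25)*(I*√2) = (-3/8 + 25)*(I*√2) = 197*(I*√2)/8 = 197*I*√2/8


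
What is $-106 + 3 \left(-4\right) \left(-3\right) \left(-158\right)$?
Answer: $-5794$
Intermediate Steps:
$-106 + 3 \left(-4\right) \left(-3\right) \left(-158\right) = -106 + \left(-12\right) \left(-3\right) \left(-158\right) = -106 + 36 \left(-158\right) = -106 - 5688 = -5794$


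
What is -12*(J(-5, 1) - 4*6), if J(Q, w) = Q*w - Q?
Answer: 288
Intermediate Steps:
J(Q, w) = -Q + Q*w
-12*(J(-5, 1) - 4*6) = -12*(-5*(-1 + 1) - 4*6) = -12*(-5*0 - 24) = -12*(0 - 24) = -12*(-24) = 288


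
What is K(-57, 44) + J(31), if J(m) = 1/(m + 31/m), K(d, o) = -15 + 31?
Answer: 513/32 ≈ 16.031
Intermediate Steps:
K(d, o) = 16
K(-57, 44) + J(31) = 16 + 31/(31 + 31²) = 16 + 31/(31 + 961) = 16 + 31/992 = 16 + 31*(1/992) = 16 + 1/32 = 513/32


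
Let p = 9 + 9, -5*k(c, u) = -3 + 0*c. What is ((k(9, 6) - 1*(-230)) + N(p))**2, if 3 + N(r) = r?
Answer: 1507984/25 ≈ 60319.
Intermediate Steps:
k(c, u) = 3/5 (k(c, u) = -(-3 + 0*c)/5 = -(-3 + 0)/5 = -1/5*(-3) = 3/5)
p = 18
N(r) = -3 + r
((k(9, 6) - 1*(-230)) + N(p))**2 = ((3/5 - 1*(-230)) + (-3 + 18))**2 = ((3/5 + 230) + 15)**2 = (1153/5 + 15)**2 = (1228/5)**2 = 1507984/25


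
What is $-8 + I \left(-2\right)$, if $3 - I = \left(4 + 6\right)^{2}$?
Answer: $186$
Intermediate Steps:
$I = -97$ ($I = 3 - \left(4 + 6\right)^{2} = 3 - 10^{2} = 3 - 100 = -97$)
$-8 + I \left(-2\right) = -8 - -194 = -8 + 194 = 186$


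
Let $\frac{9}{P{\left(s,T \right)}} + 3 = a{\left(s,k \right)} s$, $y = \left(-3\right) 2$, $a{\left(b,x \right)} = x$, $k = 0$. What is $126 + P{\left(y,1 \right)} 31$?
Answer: $33$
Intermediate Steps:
$y = -6$
$P{\left(s,T \right)} = -3$ ($P{\left(s,T \right)} = \frac{9}{-3 + 0 s} = \frac{9}{-3 + 0} = \frac{9}{-3} = 9 \left(- \frac{1}{3}\right) = -3$)
$126 + P{\left(y,1 \right)} 31 = 126 - 93 = 33$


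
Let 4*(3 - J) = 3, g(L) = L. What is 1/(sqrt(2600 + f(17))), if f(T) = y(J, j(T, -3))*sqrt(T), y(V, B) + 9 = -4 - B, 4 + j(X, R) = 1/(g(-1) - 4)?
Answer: sqrt(5)/(2*sqrt(3250 - 11*sqrt(17))) ≈ 0.019750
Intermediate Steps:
J = 9/4 (J = 3 - 1/4*3 = 3 - 3/4 = 9/4 ≈ 2.2500)
j(X, R) = -21/5 (j(X, R) = -4 + 1/(-1 - 4) = -4 + 1/(-5) = -4 - 1/5 = -21/5)
y(V, B) = -13 - B (y(V, B) = -9 + (-4 - B) = -13 - B)
f(T) = -44*sqrt(T)/5 (f(T) = (-13 - 1*(-21/5))*sqrt(T) = (-13 + 21/5)*sqrt(T) = -44*sqrt(T)/5)
1/(sqrt(2600 + f(17))) = 1/(sqrt(2600 - 44*sqrt(17)/5)) = 1/sqrt(2600 - 44*sqrt(17)/5)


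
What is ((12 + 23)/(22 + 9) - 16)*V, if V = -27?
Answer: 12447/31 ≈ 401.52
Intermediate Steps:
((12 + 23)/(22 + 9) - 16)*V = ((12 + 23)/(22 + 9) - 16)*(-27) = (35/31 - 16)*(-27) = -461/31*(-27) = 12447/31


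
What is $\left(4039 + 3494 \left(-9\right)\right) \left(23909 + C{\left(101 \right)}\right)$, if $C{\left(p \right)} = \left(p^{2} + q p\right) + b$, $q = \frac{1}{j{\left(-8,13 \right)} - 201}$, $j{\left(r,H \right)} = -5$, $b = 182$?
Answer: $- \frac{193604445757}{206} \approx -9.3983 \cdot 10^{8}$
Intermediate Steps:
$q = - \frac{1}{206}$ ($q = \frac{1}{-5 - 201} = \frac{1}{-206} = - \frac{1}{206} \approx -0.0048544$)
$C{\left(p \right)} = 182 + p^{2} - \frac{p}{206}$ ($C{\left(p \right)} = \left(p^{2} - \frac{p}{206}\right) + 182 = 182 + p^{2} - \frac{p}{206}$)
$\left(4039 + 3494 \left(-9\right)\right) \left(23909 + C{\left(101 \right)}\right) = \left(4039 + 3494 \left(-9\right)\right) \left(23909 + \left(182 + 101^{2} - \frac{101}{206}\right)\right) = \left(4039 - 31446\right) \left(23909 + \left(182 + 10201 - \frac{101}{206}\right)\right) = - 27407 \left(23909 + \frac{2138797}{206}\right) = \left(-27407\right) \frac{7064051}{206} = - \frac{193604445757}{206}$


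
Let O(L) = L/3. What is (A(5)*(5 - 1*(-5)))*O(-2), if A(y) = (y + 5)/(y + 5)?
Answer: -20/3 ≈ -6.6667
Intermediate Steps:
A(y) = 1 (A(y) = (5 + y)/(5 + y) = 1)
O(L) = L/3 (O(L) = L*(1/3) = L/3)
(A(5)*(5 - 1*(-5)))*O(-2) = (1*(5 - 1*(-5)))*((1/3)*(-2)) = (1*(5 + 5))*(-2/3) = (1*10)*(-2/3) = 10*(-2/3) = -20/3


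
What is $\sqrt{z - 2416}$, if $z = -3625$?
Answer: $i \sqrt{6041} \approx 77.724 i$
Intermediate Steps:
$\sqrt{z - 2416} = \sqrt{-3625 - 2416} = \sqrt{-6041} = i \sqrt{6041}$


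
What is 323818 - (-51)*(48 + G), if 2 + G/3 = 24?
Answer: 329632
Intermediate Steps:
G = 66 (G = -6 + 3*24 = -6 + 72 = 66)
323818 - (-51)*(48 + G) = 323818 - (-51)*(48 + 66) = 323818 - (-51)*114 = 323818 - 1*(-5814) = 323818 + 5814 = 329632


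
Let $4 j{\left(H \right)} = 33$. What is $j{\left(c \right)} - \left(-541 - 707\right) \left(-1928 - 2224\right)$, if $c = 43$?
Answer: $- \frac{20726751}{4} \approx -5.1817 \cdot 10^{6}$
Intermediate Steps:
$j{\left(H \right)} = \frac{33}{4}$ ($j{\left(H \right)} = \frac{1}{4} \cdot 33 = \frac{33}{4}$)
$j{\left(c \right)} - \left(-541 - 707\right) \left(-1928 - 2224\right) = \frac{33}{4} - \left(-541 - 707\right) \left(-1928 - 2224\right) = \frac{33}{4} - \left(-1248\right) \left(-4152\right) = \frac{33}{4} - 5181696 = - \frac{20726751}{4}$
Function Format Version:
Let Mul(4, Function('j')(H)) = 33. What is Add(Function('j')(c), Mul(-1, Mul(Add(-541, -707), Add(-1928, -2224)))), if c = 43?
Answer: Rational(-20726751, 4) ≈ -5.1817e+6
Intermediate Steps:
Function('j')(H) = Rational(33, 4) (Function('j')(H) = Mul(Rational(1, 4), 33) = Rational(33, 4))
Add(Function('j')(c), Mul(-1, Mul(Add(-541, -707), Add(-1928, -2224)))) = Add(Rational(33, 4), Mul(-1, Mul(Add(-541, -707), Add(-1928, -2224)))) = Add(Rational(33, 4), Mul(-1, Mul(-1248, -4152))) = Add(Rational(33, 4), Mul(-1, 5181696)) = Add(Rational(33, 4), -5181696) = Rational(-20726751, 4)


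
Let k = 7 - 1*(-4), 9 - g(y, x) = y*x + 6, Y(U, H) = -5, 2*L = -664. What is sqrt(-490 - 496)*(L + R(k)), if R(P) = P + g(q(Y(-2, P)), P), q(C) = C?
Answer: -263*I*sqrt(986) ≈ -8258.4*I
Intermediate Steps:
L = -332 (L = (1/2)*(-664) = -332)
g(y, x) = 3 - x*y (g(y, x) = 9 - (y*x + 6) = 9 - (x*y + 6) = 9 - (6 + x*y) = 9 + (-6 - x*y) = 3 - x*y)
k = 11 (k = 7 + 4 = 11)
R(P) = 3 + 6*P (R(P) = P + (3 - 1*P*(-5)) = P + (3 + 5*P) = 3 + 6*P)
sqrt(-490 - 496)*(L + R(k)) = sqrt(-490 - 496)*(-332 + (3 + 6*11)) = sqrt(-986)*(-332 + (3 + 66)) = (I*sqrt(986))*(-332 + 69) = (I*sqrt(986))*(-263) = -263*I*sqrt(986)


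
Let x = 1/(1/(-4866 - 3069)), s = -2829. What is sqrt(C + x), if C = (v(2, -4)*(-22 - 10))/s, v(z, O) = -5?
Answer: 5*I*sqrt(2540246799)/2829 ≈ 89.079*I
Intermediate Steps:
C = -160/2829 (C = -5*(-22 - 10)/(-2829) = -5*(-32)*(-1/2829) = 160*(-1/2829) = -160/2829 ≈ -0.056557)
x = -7935 (x = 1/(1/(-7935)) = 1/(-1/7935) = -7935)
sqrt(C + x) = sqrt(-160/2829 - 7935) = sqrt(-22448275/2829) = 5*I*sqrt(2540246799)/2829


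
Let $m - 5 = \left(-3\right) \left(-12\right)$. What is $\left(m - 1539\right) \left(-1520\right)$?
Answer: $2276960$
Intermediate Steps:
$m = 41$ ($m = 5 - -36 = 5 + 36 = 41$)
$\left(m - 1539\right) \left(-1520\right) = \left(41 - 1539\right) \left(-1520\right) = \left(-1498\right) \left(-1520\right) = 2276960$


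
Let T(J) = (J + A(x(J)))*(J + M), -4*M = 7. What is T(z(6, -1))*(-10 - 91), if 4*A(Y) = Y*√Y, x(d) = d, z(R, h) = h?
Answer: -1111/4 - 1111*I/16 ≈ -277.75 - 69.438*I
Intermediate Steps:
M = -7/4 (M = -¼*7 = -7/4 ≈ -1.7500)
A(Y) = Y^(3/2)/4 (A(Y) = (Y*√Y)/4 = Y^(3/2)/4)
T(J) = (-7/4 + J)*(J + J^(3/2)/4) (T(J) = (J + J^(3/2)/4)*(J - 7/4) = (J + J^(3/2)/4)*(-7/4 + J) = (-7/4 + J)*(J + J^(3/2)/4))
T(z(6, -1))*(-10 - 91) = ((-1)² - 7/4*(-1) - (-7)*I/16 + (-1)^(5/2)/4)*(-10 - 91) = (1 + 7/4 - (-7)*I/16 + I/4)*(-101) = (1 + 7/4 + 7*I/16 + I/4)*(-101) = (11/4 + 11*I/16)*(-101) = -1111/4 - 1111*I/16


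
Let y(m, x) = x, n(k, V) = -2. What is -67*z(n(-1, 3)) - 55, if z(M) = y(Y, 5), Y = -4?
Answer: -390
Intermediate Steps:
z(M) = 5
-67*z(n(-1, 3)) - 55 = -67*5 - 55 = -335 - 55 = -390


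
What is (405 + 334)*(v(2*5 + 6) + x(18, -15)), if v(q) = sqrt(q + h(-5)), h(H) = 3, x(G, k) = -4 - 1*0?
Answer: -2956 + 739*sqrt(19) ≈ 265.23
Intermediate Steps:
x(G, k) = -4 (x(G, k) = -4 + 0 = -4)
v(q) = sqrt(3 + q) (v(q) = sqrt(q + 3) = sqrt(3 + q))
(405 + 334)*(v(2*5 + 6) + x(18, -15)) = (405 + 334)*(sqrt(3 + (2*5 + 6)) - 4) = 739*(sqrt(3 + (10 + 6)) - 4) = 739*(sqrt(3 + 16) - 4) = 739*(sqrt(19) - 4) = 739*(-4 + sqrt(19)) = -2956 + 739*sqrt(19)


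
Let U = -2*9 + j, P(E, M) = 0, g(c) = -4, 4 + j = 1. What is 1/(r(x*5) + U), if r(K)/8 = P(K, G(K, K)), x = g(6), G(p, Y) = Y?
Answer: -1/21 ≈ -0.047619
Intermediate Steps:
j = -3 (j = -4 + 1 = -3)
x = -4
U = -21 (U = -2*9 - 3 = -18 - 3 = -21)
r(K) = 0 (r(K) = 8*0 = 0)
1/(r(x*5) + U) = 1/(0 - 21) = 1/(-21) = -1/21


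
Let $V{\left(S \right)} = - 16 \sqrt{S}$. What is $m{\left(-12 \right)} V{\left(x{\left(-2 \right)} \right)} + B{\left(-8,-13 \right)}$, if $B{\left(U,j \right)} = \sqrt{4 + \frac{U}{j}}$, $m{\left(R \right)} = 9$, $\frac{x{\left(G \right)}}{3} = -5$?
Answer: $\frac{2 \sqrt{195}}{13} - 144 i \sqrt{15} \approx 2.1483 - 557.71 i$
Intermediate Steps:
$x{\left(G \right)} = -15$ ($x{\left(G \right)} = 3 \left(-5\right) = -15$)
$m{\left(-12 \right)} V{\left(x{\left(-2 \right)} \right)} + B{\left(-8,-13 \right)} = 9 \left(- 16 \sqrt{-15}\right) + \sqrt{4 - \frac{8}{-13}} = 9 \left(- 16 i \sqrt{15}\right) + \sqrt{4 - - \frac{8}{13}} = 9 \left(- 16 i \sqrt{15}\right) + \sqrt{4 + \frac{8}{13}} = - 144 i \sqrt{15} + \sqrt{\frac{60}{13}} = - 144 i \sqrt{15} + \frac{2 \sqrt{195}}{13} = \frac{2 \sqrt{195}}{13} - 144 i \sqrt{15}$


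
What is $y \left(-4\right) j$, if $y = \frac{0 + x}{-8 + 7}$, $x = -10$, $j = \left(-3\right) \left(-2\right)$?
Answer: $-240$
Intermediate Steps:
$j = 6$
$y = 10$ ($y = \frac{0 - 10}{-8 + 7} = - \frac{10}{-1} = \left(-10\right) \left(-1\right) = 10$)
$y \left(-4\right) j = 10 \left(-4\right) 6 = \left(-40\right) 6 = -240$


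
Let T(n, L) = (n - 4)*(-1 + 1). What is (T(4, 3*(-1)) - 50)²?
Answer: 2500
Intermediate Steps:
T(n, L) = 0 (T(n, L) = (-4 + n)*0 = 0)
(T(4, 3*(-1)) - 50)² = (0 - 50)² = (-50)² = 2500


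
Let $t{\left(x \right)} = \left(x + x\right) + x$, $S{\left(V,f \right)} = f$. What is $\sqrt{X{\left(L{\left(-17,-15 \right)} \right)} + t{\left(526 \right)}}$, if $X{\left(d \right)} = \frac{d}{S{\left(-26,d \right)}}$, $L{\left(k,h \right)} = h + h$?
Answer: $\sqrt{1579} \approx 39.737$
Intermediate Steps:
$L{\left(k,h \right)} = 2 h$
$X{\left(d \right)} = 1$ ($X{\left(d \right)} = \frac{d}{d} = 1$)
$t{\left(x \right)} = 3 x$ ($t{\left(x \right)} = 2 x + x = 3 x$)
$\sqrt{X{\left(L{\left(-17,-15 \right)} \right)} + t{\left(526 \right)}} = \sqrt{1 + 3 \cdot 526} = \sqrt{1 + 1578} = \sqrt{1579}$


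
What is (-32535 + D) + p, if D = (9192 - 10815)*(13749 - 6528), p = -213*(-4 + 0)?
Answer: -11751366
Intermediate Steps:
p = 852 (p = -213*(-4) = -71*(-12) = 852)
D = -11719683 (D = -1623*7221 = -11719683)
(-32535 + D) + p = (-32535 - 11719683) + 852 = -11752218 + 852 = -11751366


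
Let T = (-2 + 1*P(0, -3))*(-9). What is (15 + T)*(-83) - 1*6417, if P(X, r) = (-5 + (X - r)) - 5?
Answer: -14385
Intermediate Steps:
P(X, r) = -10 + X - r (P(X, r) = (-5 + X - r) - 5 = -10 + X - r)
T = 81 (T = (-2 + 1*(-10 + 0 - 1*(-3)))*(-9) = (-2 + 1*(-10 + 0 + 3))*(-9) = (-2 + 1*(-7))*(-9) = (-2 - 7)*(-9) = -9*(-9) = 81)
(15 + T)*(-83) - 1*6417 = (15 + 81)*(-83) - 1*6417 = 96*(-83) - 6417 = -7968 - 6417 = -14385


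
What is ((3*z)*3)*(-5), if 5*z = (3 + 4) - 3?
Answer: -36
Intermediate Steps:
z = ⅘ (z = ((3 + 4) - 3)/5 = (7 - 3)/5 = (⅕)*4 = ⅘ ≈ 0.80000)
((3*z)*3)*(-5) = ((3*(⅘))*3)*(-5) = ((12/5)*3)*(-5) = (36/5)*(-5) = -36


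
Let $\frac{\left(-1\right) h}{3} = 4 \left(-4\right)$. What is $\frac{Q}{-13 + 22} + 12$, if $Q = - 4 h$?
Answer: $- \frac{28}{3} \approx -9.3333$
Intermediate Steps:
$h = 48$ ($h = - 3 \cdot 4 \left(-4\right) = \left(-3\right) \left(-16\right) = 48$)
$Q = -192$ ($Q = \left(-4\right) 48 = -192$)
$\frac{Q}{-13 + 22} + 12 = \frac{1}{-13 + 22} \left(-192\right) + 12 = \frac{1}{9} \left(-192\right) + 12 = - \frac{64}{3} + 12 = - \frac{28}{3}$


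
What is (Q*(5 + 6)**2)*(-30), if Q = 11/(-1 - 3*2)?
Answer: 39930/7 ≈ 5704.3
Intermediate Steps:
Q = -11/7 (Q = 11/(-1 - 6) = 11/(-7) = 11*(-1/7) = -11/7 ≈ -1.5714)
(Q*(5 + 6)**2)*(-30) = -11*(5 + 6)**2/7*(-30) = -11/7*11**2*(-30) = -11/7*121*(-30) = -1331/7*(-30) = 39930/7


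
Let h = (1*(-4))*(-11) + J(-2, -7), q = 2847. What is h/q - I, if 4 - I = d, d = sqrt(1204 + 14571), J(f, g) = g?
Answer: -11351/2847 + 5*sqrt(631) ≈ 121.61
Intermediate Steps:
h = 37 (h = (1*(-4))*(-11) - 7 = -4*(-11) - 7 = 44 - 7 = 37)
d = 5*sqrt(631) (d = sqrt(15775) = 5*sqrt(631) ≈ 125.60)
I = 4 - 5*sqrt(631) ≈ -121.60
h/q - I = 37/2847 - (4 - 5*sqrt(631)) = 37*(1/2847) + (-4 + 5*sqrt(631)) = 37/2847 + (-4 + 5*sqrt(631)) = -11351/2847 + 5*sqrt(631)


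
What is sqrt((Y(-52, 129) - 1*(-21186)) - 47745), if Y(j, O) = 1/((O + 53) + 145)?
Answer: 2*I*sqrt(709981746)/327 ≈ 162.97*I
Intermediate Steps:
Y(j, O) = 1/(198 + O) (Y(j, O) = 1/((53 + O) + 145) = 1/(198 + O))
sqrt((Y(-52, 129) - 1*(-21186)) - 47745) = sqrt((1/(198 + 129) - 1*(-21186)) - 47745) = sqrt((1/327 + 21186) - 47745) = sqrt(6927823/327 - 47745) = sqrt(-8684792/327) = 2*I*sqrt(709981746)/327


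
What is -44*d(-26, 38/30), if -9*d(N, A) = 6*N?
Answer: -2288/3 ≈ -762.67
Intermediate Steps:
d(N, A) = -2*N/3
-44*d(-26, 38/30) = -(-88)*(-26)/3 = -44*52/3 = -2288/3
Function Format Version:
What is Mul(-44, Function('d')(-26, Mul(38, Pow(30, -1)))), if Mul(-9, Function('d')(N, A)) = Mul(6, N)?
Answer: Rational(-2288, 3) ≈ -762.67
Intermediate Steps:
Function('d')(N, A) = Mul(Rational(-2, 3), N) (Function('d')(N, A) = Mul(Rational(-1, 9), Mul(6, N)) = Mul(Rational(-2, 3), N))
Mul(-44, Function('d')(-26, Mul(38, Pow(30, -1)))) = Mul(-44, Mul(Rational(-2, 3), -26)) = Mul(-44, Rational(52, 3)) = Rational(-2288, 3)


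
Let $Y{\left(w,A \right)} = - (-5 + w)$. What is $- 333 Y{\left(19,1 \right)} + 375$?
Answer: $5037$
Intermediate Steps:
$Y{\left(w,A \right)} = 5 - w$
$- 333 Y{\left(19,1 \right)} + 375 = - 333 \left(5 - 19\right) + 375 = \left(-333\right) \left(-14\right) + 375 = 4662 + 375 = 5037$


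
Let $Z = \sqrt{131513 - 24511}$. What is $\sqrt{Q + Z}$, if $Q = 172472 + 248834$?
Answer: $\sqrt{421306 + \sqrt{107002}} \approx 649.33$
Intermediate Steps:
$Q = 421306$
$Z = \sqrt{107002} \approx 327.11$
$\sqrt{Q + Z} = \sqrt{421306 + \sqrt{107002}}$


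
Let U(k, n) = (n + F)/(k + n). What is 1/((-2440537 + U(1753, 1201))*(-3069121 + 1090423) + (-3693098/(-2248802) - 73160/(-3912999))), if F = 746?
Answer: 6498475043160723/31381684303012149904199555348 ≈ 2.0708e-13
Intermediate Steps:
U(k, n) = (746 + n)/(k + n) (U(k, n) = (n + 746)/(k + n) = (746 + n)/(k + n))
1/((-2440537 + U(1753, 1201))*(-3069121 + 1090423) + (-3693098/(-2248802) - 73160/(-3912999))) = 1/((-2440537 + (746 + 1201)/(1753 + 1201))*(-3069121 + 1090423) + (-3693098/(-2248802) - 73160/(-3912999))) = 1/((-2440537 + 1947/2954)*(-1978698) + (-3693098*(-1/2248802) - 73160*(-1/3912999))) = 1/((-2440537 + (1/2954)*1947)*(-1978698) + (1846549/1124401 + 73160/3912999)) = 1/((-2440537 + 1947/2954)*(-1978698) + 7307805567611/4399779988599) = 1/(-7209344351/2954*(-1978698) + 7307805567611/4399779988599) = 1/(7132557624317499/1477 + 7307805567611/4399779988599) = 1/(31381684303012149904199555348/6498475043160723) = 6498475043160723/31381684303012149904199555348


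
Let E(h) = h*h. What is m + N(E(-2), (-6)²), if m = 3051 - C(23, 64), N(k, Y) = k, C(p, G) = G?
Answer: 2991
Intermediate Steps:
E(h) = h²
m = 2987 (m = 3051 - 1*64 = 3051 - 64 = 2987)
m + N(E(-2), (-6)²) = 2987 + (-2)² = 2987 + 4 = 2991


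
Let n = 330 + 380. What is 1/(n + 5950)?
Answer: 1/6660 ≈ 0.00015015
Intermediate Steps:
n = 710
1/(n + 5950) = 1/(710 + 5950) = 1/6660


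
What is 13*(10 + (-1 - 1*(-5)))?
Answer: 182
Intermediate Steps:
13*(10 + (-1 - 1*(-5))) = 13*(10 + (-1 + 5)) = 13*(10 + 4) = 13*14 = 182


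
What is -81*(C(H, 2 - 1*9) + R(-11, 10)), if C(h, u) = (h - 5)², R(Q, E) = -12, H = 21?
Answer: -19764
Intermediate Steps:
C(h, u) = (-5 + h)²
-81*(C(H, 2 - 1*9) + R(-11, 10)) = -81*((-5 + 21)² - 12) = -81*(16² - 12) = -81*(256 - 12) = -81*244 = -19764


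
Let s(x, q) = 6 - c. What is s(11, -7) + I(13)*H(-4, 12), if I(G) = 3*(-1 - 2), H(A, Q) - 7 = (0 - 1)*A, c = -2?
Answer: -91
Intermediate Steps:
s(x, q) = 8 (s(x, q) = 6 - 1*(-2) = 6 + 2 = 8)
H(A, Q) = 7 - A (H(A, Q) = 7 + (0 - 1)*A = 7 - A)
I(G) = -9 (I(G) = 3*(-3) = -9)
s(11, -7) + I(13)*H(-4, 12) = 8 - 9*(7 - 1*(-4)) = 8 - 9*(7 + 4) = 8 - 9*11 = 8 - 99 = -91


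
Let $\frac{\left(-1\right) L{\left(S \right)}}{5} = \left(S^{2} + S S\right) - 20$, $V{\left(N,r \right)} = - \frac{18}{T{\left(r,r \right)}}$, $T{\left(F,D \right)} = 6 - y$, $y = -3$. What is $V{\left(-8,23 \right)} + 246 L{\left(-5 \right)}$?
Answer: $-36902$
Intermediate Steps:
$T{\left(F,D \right)} = 9$ ($T{\left(F,D \right)} = 6 - -3 = 6 + 3 = 9$)
$V{\left(N,r \right)} = -2$ ($V{\left(N,r \right)} = - \frac{18}{9} = \left(-18\right) \frac{1}{9} = -2$)
$L{\left(S \right)} = 100 - 10 S^{2}$ ($L{\left(S \right)} = - 5 \left(\left(S^{2} + S S\right) - 20\right) = - 5 \left(\left(S^{2} + S^{2}\right) - 20\right) = - 5 \left(2 S^{2} - 20\right) = - 5 \left(-20 + 2 S^{2}\right) = 100 - 10 S^{2}$)
$V{\left(-8,23 \right)} + 246 L{\left(-5 \right)} = -2 + 246 \left(100 - 10 \left(-5\right)^{2}\right) = -2 + 246 \left(100 - 250\right) = -2 + 246 \left(-150\right) = -2 - 36900 = -36902$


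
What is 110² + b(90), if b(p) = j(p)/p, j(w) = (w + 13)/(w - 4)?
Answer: 93654103/7740 ≈ 12100.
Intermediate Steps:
j(w) = (13 + w)/(-4 + w)
b(p) = (13 + p)/(p*(-4 + p)) (b(p) = ((13 + p)/(-4 + p))/p = (13 + p)/(p*(-4 + p)))
110² + b(90) = 110² + (13 + 90)/(90*(-4 + 90)) = 12100 + (1/90)*103/86 = 12100 + (1/90)*(1/86)*103 = 12100 + 103/7740 = 93654103/7740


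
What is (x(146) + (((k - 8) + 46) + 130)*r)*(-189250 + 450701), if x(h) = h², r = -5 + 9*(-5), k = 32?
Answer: 2958579516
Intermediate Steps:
r = -50 (r = -5 - 45 = -50)
(x(146) + (((k - 8) + 46) + 130)*r)*(-189250 + 450701) = (146² + (((32 - 8) + 46) + 130)*(-50))*(-189250 + 450701) = (21316 + ((24 + 46) + 130)*(-50))*261451 = (21316 + (70 + 130)*(-50))*261451 = (21316 + 200*(-50))*261451 = (21316 - 10000)*261451 = 11316*261451 = 2958579516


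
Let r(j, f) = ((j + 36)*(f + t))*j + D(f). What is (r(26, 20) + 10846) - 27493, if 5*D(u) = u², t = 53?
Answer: 101109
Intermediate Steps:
D(u) = u²/5
r(j, f) = f²/5 + j*(36 + j)*(53 + f) (r(j, f) = ((j + 36)*(f + 53))*j + f²/5 = ((36 + j)*(53 + f))*j + f²/5 = j*(36 + j)*(53 + f) + f²/5 = f²/5 + j*(36 + j)*(53 + f))
(r(26, 20) + 10846) - 27493 = ((53*26² + 1908*26 + (⅕)*20² + 20*26² + 36*20*26) + 10846) - 27493 = ((53*676 + 49608 + (⅕)*400 + 20*676 + 18720) + 10846) - 27493 = ((35828 + 49608 + 80 + 13520 + 18720) + 10846) - 27493 = (117756 + 10846) - 27493 = 128602 - 27493 = 101109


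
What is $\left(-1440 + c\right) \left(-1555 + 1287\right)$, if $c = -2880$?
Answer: $1157760$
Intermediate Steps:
$\left(-1440 + c\right) \left(-1555 + 1287\right) = \left(-1440 - 2880\right) \left(-1555 + 1287\right) = \left(-4320\right) \left(-268\right) = 1157760$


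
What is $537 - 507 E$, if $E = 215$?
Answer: $-108468$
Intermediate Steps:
$537 - 507 E = 537 - 109005 = -108468$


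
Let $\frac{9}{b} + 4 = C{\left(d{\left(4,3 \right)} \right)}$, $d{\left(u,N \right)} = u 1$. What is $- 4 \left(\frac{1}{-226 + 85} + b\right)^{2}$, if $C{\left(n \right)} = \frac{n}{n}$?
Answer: $- \frac{719104}{19881} \approx -36.17$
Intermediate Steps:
$d{\left(u,N \right)} = u$
$C{\left(n \right)} = 1$
$b = -3$ ($b = \frac{9}{-4 + 1} = \frac{9}{-3} = 9 \left(- \frac{1}{3}\right) = -3$)
$- 4 \left(\frac{1}{-226 + 85} + b\right)^{2} = - 4 \left(\frac{1}{-226 + 85} - 3\right)^{2} = - 4 \left(\frac{1}{-141} - 3\right)^{2} = - 4 \left(- \frac{1}{141} - 3\right)^{2} = - 4 \left(- \frac{424}{141}\right)^{2} = \left(-4\right) \frac{179776}{19881} = - \frac{719104}{19881}$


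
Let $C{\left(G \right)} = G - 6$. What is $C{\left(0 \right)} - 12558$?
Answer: $-12564$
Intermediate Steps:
$C{\left(G \right)} = -6 + G$
$C{\left(0 \right)} - 12558 = \left(-6 + 0\right) - 12558 = -6 - 12558 = -12564$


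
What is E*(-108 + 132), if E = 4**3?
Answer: 1536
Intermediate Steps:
E = 64
E*(-108 + 132) = 64*(-108 + 132) = 64*24 = 1536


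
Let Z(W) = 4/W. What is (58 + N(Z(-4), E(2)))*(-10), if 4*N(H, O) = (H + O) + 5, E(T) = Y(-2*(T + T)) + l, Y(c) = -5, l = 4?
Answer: -1175/2 ≈ -587.50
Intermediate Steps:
E(T) = -1 (E(T) = -5 + 4 = -1)
N(H, O) = 5/4 + H/4 + O/4 (N(H, O) = ((H + O) + 5)/4 = (5 + H + O)/4 = 5/4 + H/4 + O/4)
(58 + N(Z(-4), E(2)))*(-10) = (58 + (5/4 + (4/(-4))/4 + (¼)*(-1)))*(-10) = (58 + (5/4 + (4*(-¼))/4 - ¼))*(-10) = (58 + (5/4 + (¼)*(-1) - ¼))*(-10) = (58 + (5/4 - ¼ - ¼))*(-10) = (58 + ¾)*(-10) = (235/4)*(-10) = -1175/2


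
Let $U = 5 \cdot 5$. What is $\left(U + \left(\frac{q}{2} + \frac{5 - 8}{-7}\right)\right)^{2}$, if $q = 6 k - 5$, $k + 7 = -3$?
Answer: $\frac{9801}{196} \approx 50.005$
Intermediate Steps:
$k = -10$ ($k = -7 - 3 = -10$)
$q = -65$ ($q = 6 \left(-10\right) - 5 = -60 - 5 = -65$)
$U = 25$
$\left(U + \left(\frac{q}{2} + \frac{5 - 8}{-7}\right)\right)^{2} = \left(25 - \left(\frac{65}{2} - \frac{5 - 8}{-7}\right)\right)^{2} = \left(25 - \frac{449}{14}\right)^{2} = \left(- \frac{99}{14}\right)^{2} = \frac{9801}{196}$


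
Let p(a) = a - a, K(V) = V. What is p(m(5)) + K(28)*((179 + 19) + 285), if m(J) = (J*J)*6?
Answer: 13524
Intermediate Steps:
m(J) = 6*J² (m(J) = J²*6 = 6*J²)
p(a) = 0
p(m(5)) + K(28)*((179 + 19) + 285) = 0 + 28*((179 + 19) + 285) = 0 + 28*(198 + 285) = 0 + 28*483 = 0 + 13524 = 13524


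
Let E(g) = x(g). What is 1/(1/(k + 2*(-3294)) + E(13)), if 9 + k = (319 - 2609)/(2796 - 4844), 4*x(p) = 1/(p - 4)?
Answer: 243150588/6717319 ≈ 36.198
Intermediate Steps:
x(p) = 1/(4*(-4 + p)) (x(p) = 1/(4*(p - 4)) = 1/(4*(-4 + p)))
k = -8071/1024 (k = -9 + (319 - 2609)/(2796 - 4844) = -9 - 2290/(-2048) = -9 - 2290*(-1/2048) = -9 + 1145/1024 = -8071/1024 ≈ -7.8818)
E(g) = 1/(4*(-4 + g))
1/(1/(k + 2*(-3294)) + E(13)) = 1/(1/(-8071/1024 + 2*(-3294)) + 1/(4*(-4 + 13))) = 1/(1/(-8071/1024 - 6588) + (1/4)/9) = 1/(1/(-6754183/1024) + (1/4)*(1/9)) = 1/(-1024/6754183 + 1/36) = 1/(6717319/243150588) = 243150588/6717319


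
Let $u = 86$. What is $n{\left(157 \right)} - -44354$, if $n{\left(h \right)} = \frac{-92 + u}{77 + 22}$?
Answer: $\frac{1463680}{33} \approx 44354.0$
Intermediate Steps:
$n{\left(h \right)} = - \frac{2}{33}$ ($n{\left(h \right)} = \frac{-92 + 86}{77 + 22} = - \frac{6}{99} = \left(-6\right) \frac{1}{99} = - \frac{2}{33}$)
$n{\left(157 \right)} - -44354 = - \frac{2}{33} - -44354 = - \frac{2}{33} + 44354 = \frac{1463680}{33}$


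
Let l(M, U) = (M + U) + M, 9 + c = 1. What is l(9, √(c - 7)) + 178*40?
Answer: 7138 + I*√15 ≈ 7138.0 + 3.873*I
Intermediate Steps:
c = -8 (c = -9 + 1 = -8)
l(M, U) = U + 2*M
l(9, √(c - 7)) + 178*40 = (√(-8 - 7) + 2*9) + 178*40 = (√(-15) + 18) + 7120 = (I*√15 + 18) + 7120 = (18 + I*√15) + 7120 = 7138 + I*√15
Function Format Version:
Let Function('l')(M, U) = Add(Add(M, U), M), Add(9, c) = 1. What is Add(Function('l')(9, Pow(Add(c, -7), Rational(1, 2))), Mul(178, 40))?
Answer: Add(7138, Mul(I, Pow(15, Rational(1, 2)))) ≈ Add(7138.0, Mul(3.8730, I))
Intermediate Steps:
c = -8 (c = Add(-9, 1) = -8)
Function('l')(M, U) = Add(U, Mul(2, M))
Add(Function('l')(9, Pow(Add(c, -7), Rational(1, 2))), Mul(178, 40)) = Add(Add(Pow(Add(-8, -7), Rational(1, 2)), Mul(2, 9)), Mul(178, 40)) = Add(Add(Pow(-15, Rational(1, 2)), 18), 7120) = Add(Add(Mul(I, Pow(15, Rational(1, 2))), 18), 7120) = Add(Add(18, Mul(I, Pow(15, Rational(1, 2)))), 7120) = Add(7138, Mul(I, Pow(15, Rational(1, 2))))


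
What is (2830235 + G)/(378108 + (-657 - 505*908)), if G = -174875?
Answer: -2655360/81089 ≈ -32.746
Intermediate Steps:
(2830235 + G)/(378108 + (-657 - 505*908)) = (2830235 - 174875)/(378108 + (-657 - 505*908)) = 2655360/(378108 + (-657 - 458540)) = 2655360/(378108 - 459197) = 2655360/(-81089) = 2655360*(-1/81089) = -2655360/81089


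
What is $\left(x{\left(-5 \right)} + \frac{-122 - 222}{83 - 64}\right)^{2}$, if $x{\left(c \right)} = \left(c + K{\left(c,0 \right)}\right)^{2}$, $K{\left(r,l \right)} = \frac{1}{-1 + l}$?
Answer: $\frac{115600}{361} \approx 320.22$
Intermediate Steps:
$x{\left(c \right)} = \left(-1 + c\right)^{2}$ ($x{\left(c \right)} = \left(c + \frac{1}{-1 + 0}\right)^{2} = \left(c + \frac{1}{-1}\right)^{2} = \left(c - 1\right)^{2} = \left(-1 + c\right)^{2}$)
$\left(x{\left(-5 \right)} + \frac{-122 - 222}{83 - 64}\right)^{2} = \left(\left(-1 - 5\right)^{2} + \frac{-122 - 222}{83 - 64}\right)^{2} = \left(\left(-6\right)^{2} - \frac{344}{19}\right)^{2} = \left(36 - \frac{344}{19}\right)^{2} = \left(\frac{340}{19}\right)^{2} = \frac{115600}{361}$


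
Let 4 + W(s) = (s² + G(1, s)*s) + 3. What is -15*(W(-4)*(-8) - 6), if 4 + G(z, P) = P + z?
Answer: 5250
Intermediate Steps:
G(z, P) = -4 + P + z (G(z, P) = -4 + (P + z) = -4 + P + z)
W(s) = -1 + s² + s*(-3 + s) (W(s) = -4 + ((s² + (-4 + s + 1)*s) + 3) = -4 + ((s² + (-3 + s)*s) + 3) = -4 + ((s² + s*(-3 + s)) + 3) = -4 + (3 + s² + s*(-3 + s)) = -1 + s² + s*(-3 + s))
-15*(W(-4)*(-8) - 6) = -15*((-1 + (-4)² - 4*(-3 - 4))*(-8) - 6) = -15*((-1 + 16 - 4*(-7))*(-8) - 6) = -15*((-1 + 16 + 28)*(-8) - 6) = -15*(43*(-8) - 6) = -15*(-344 - 6) = -15*(-350) = 5250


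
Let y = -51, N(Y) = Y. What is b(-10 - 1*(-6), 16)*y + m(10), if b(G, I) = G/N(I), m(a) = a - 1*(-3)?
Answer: 103/4 ≈ 25.750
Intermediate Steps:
m(a) = 3 + a (m(a) = a + 3 = 3 + a)
b(G, I) = G/I
b(-10 - 1*(-6), 16)*y + m(10) = ((-10 - 1*(-6))/16)*(-51) + (3 + 10) = ((-10 + 6)*(1/16))*(-51) + 13 = -4*1/16*(-51) + 13 = -1/4*(-51) + 13 = 51/4 + 13 = 103/4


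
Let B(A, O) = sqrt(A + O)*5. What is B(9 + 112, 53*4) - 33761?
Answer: -33761 + 15*sqrt(37) ≈ -33670.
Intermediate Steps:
B(A, O) = 5*sqrt(A + O)
B(9 + 112, 53*4) - 33761 = 5*sqrt((9 + 112) + 53*4) - 33761 = 5*sqrt(121 + 212) - 33761 = 5*sqrt(333) - 33761 = 5*(3*sqrt(37)) - 33761 = 15*sqrt(37) - 33761 = -33761 + 15*sqrt(37)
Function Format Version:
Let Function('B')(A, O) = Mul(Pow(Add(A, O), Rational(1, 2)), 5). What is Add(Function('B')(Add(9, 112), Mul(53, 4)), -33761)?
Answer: Add(-33761, Mul(15, Pow(37, Rational(1, 2)))) ≈ -33670.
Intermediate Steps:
Function('B')(A, O) = Mul(5, Pow(Add(A, O), Rational(1, 2)))
Add(Function('B')(Add(9, 112), Mul(53, 4)), -33761) = Add(Mul(5, Pow(Add(Add(9, 112), Mul(53, 4)), Rational(1, 2))), -33761) = Add(Mul(5, Pow(Add(121, 212), Rational(1, 2))), -33761) = Add(Mul(5, Pow(333, Rational(1, 2))), -33761) = Add(Mul(5, Mul(3, Pow(37, Rational(1, 2)))), -33761) = Add(Mul(15, Pow(37, Rational(1, 2))), -33761) = Add(-33761, Mul(15, Pow(37, Rational(1, 2))))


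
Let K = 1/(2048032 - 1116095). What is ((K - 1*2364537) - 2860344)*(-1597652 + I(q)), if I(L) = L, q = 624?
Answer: 338101932117304256/40519 ≈ 8.3443e+12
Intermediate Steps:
K = 1/931937 ≈ 1.0730e-6
((K - 1*2364537) - 2860344)*(-1597652 + I(q)) = ((1/931937 - 1*2364537) - 2860344)*(-1597652 + 624) = ((1/931937 - 2364537) - 2860344)*(-1597028) = (-2203599518168/931937 - 2860344)*(-1597028) = -4869259924496/931937*(-1597028) = 338101932117304256/40519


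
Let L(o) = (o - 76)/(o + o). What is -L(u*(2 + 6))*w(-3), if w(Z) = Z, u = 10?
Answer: 3/40 ≈ 0.075000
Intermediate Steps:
L(o) = (-76 + o)/(2*o) (L(o) = (-76 + o)/((2*o)) = (-76 + o)*(1/(2*o)) = (-76 + o)/(2*o))
-L(u*(2 + 6))*w(-3) = -(-76 + 10*(2 + 6))/(2*((10*(2 + 6))))*(-3) = -(-76 + 10*8)/(2*((10*8)))*(-3) = -(½)*(-76 + 80)/80*(-3) = -(½)*(1/80)*4*(-3) = -(-3)/40 = -1*(-3/40) = 3/40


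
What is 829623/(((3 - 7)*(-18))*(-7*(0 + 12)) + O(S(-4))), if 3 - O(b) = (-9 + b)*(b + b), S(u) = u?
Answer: -829623/6149 ≈ -134.92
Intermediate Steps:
O(b) = 3 - 2*b*(-9 + b) (O(b) = 3 - (-9 + b)*(b + b) = 3 - (-9 + b)*2*b = 3 - 2*b*(-9 + b))
829623/(((3 - 7)*(-18))*(-7*(0 + 12)) + O(S(-4))) = 829623/(((3 - 7)*(-18))*(-7*(0 + 12)) + (3 - 2*(-4)² + 18*(-4))) = 829623/((-4*(-18))*(-7*12) + (3 - 2*16 - 72)) = 829623/(72*(-84) + (3 - 32 - 72)) = 829623/(-6048 - 101) = 829623/(-6149) = 829623*(-1/6149) = -829623/6149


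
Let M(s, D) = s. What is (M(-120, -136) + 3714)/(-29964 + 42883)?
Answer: 3594/12919 ≈ 0.27819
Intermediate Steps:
(M(-120, -136) + 3714)/(-29964 + 42883) = (-120 + 3714)/(-29964 + 42883) = 3594/12919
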